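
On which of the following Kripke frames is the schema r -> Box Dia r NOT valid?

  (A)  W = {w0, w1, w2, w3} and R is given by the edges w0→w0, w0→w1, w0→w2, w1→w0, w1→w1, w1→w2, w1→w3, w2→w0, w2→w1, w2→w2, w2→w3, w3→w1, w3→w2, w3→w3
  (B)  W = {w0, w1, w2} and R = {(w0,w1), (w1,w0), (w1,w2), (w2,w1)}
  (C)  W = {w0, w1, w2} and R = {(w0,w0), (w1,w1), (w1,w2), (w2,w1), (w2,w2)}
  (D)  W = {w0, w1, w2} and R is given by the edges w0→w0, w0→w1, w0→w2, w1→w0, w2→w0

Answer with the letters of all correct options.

The schema r -> Box Dia r is axiom B; it is valid on a frame iff R is symmetric.
(A) R is symmetric (every R-edge is matched by its reverse), so the schema is valid here.
(B) R is symmetric (every R-edge is matched by its reverse), so the schema is valid here.
(C) R is symmetric (every R-edge is matched by its reverse), so the schema is valid here.
(D) R is symmetric (every R-edge is matched by its reverse), so the schema is valid here.

none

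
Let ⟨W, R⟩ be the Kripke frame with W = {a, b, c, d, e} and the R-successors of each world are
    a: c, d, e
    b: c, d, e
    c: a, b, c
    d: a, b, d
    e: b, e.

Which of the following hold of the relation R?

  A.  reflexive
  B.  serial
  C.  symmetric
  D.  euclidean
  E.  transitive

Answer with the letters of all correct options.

B

(A) not reflexive: not a R a.
(B) serial: every world has an R-successor.
(C) not symmetric: a R e but not e R a.
(D) not euclidean: a R c and a R d but not c R d.
(E) not transitive: a R c and c R a but not a R a.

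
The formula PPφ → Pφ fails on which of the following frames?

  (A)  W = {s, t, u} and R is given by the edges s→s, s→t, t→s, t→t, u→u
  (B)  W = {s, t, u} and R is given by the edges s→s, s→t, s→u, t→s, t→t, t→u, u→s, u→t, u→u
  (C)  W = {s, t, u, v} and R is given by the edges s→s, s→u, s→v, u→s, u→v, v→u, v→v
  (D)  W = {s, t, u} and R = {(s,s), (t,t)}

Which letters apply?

The schema PPφ → Pφ is the dual of axiom 4; it is valid on a frame iff R is transitive.
(A) R is transitive (R is closed under composition), so the schema is valid here.
(B) R is transitive (R is closed under composition), so the schema is valid here.
(C) R is not transitive (u R s and s R u but not u R u), so the schema fails here.
(D) R is transitive (R is closed under composition), so the schema is valid here.

C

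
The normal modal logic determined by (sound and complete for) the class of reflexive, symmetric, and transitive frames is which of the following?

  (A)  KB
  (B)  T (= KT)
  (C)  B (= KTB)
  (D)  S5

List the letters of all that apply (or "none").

(A) KB is determined by the class of symmetric frames.
(B) T (= KT) is determined by the class of reflexive frames.
(C) B (= KTB) is determined by the class of reflexive and symmetric frames.
(D) S5 is determined by exactly this class.

D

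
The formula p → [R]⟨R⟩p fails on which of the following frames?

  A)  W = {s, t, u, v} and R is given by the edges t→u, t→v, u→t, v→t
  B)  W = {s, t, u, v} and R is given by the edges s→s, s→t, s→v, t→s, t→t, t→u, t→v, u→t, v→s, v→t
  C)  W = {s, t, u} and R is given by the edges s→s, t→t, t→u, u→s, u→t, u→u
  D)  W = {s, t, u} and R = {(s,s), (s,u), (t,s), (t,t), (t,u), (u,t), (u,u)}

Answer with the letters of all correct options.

C, D

The schema p → [R]⟨R⟩p is axiom B; it is valid on a frame iff R is symmetric.
(A) R is symmetric (every R-edge is matched by its reverse), so the schema is valid here.
(B) R is symmetric (every R-edge is matched by its reverse), so the schema is valid here.
(C) R is not symmetric (u R s but not s R u), so the schema fails here.
(D) R is not symmetric (s R u but not u R s), so the schema fails here.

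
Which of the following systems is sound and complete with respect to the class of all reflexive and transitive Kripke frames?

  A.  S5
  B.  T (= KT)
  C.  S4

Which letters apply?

(A) S5 is determined by the class of reflexive, symmetric, and transitive frames.
(B) T (= KT) is determined by the class of reflexive frames.
(C) S4 is determined by exactly this class.

C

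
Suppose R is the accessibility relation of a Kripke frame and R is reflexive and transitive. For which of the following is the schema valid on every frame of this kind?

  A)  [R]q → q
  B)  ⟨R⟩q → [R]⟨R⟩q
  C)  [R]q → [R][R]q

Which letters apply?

A, C

Reflexive relations are serial.
(A) [R]q → q (axiom T) characterises the reflexive frames. Every such R is reflexive — valid.
(B) ⟨R⟩q → [R]⟨R⟩q is axiom 5, which corresponds to the euclidean property. Such an R need not be euclidean — not valid.
(C) [R]q → [R][R]q is axiom 4; it is valid on a frame exactly when R is transitive. Every such R is transitive, so valid.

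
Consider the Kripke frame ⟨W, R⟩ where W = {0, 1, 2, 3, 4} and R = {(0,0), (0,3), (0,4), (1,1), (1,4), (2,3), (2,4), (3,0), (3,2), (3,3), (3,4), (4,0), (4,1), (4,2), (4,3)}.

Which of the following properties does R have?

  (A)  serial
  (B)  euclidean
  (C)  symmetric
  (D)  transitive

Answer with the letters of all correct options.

A, C

(A) serial: every world has an R-successor.
(B) not euclidean: 3 R 0 and 3 R 2 but not 0 R 2.
(C) symmetric: every R-edge is matched by its reverse.
(D) not transitive: 0 R 3 and 3 R 2 but not 0 R 2.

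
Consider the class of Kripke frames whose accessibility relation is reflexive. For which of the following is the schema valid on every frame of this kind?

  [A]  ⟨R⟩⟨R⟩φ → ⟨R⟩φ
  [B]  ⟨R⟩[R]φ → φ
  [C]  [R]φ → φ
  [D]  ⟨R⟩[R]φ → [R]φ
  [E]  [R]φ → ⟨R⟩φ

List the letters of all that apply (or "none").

C, E

A reflexive relation is serial.
(A) the dual of axiom 4: valid iff R is transitive. Such an R need not be transitive — not valid.
(B) ⟨R⟩[R]φ → φ is the dual of axiom B, which corresponds to symmetry. Such an R need not be symmetric — not valid.
(C) [R]φ → φ (axiom T) characterises the reflexive frames. Every such R is reflexive — valid.
(D) ⟨R⟩[R]φ → [R]φ is the dual of axiom 5, which corresponds to the euclidean property. Such an R need not be euclidean — not valid.
(E) [R]φ → ⟨R⟩φ (axiom D) characterises the serial frames. Every such R is serial — valid.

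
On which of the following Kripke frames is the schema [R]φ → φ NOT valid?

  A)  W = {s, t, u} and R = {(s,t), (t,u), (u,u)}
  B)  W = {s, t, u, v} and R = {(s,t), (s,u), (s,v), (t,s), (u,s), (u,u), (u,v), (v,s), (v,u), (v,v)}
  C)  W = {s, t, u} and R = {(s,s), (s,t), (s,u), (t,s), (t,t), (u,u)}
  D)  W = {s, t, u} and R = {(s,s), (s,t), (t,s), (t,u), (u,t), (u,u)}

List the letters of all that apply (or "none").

The schema [R]φ → φ is axiom T; it is valid on a frame iff R is reflexive.
(A) R is not reflexive (not s R s), so the schema fails here.
(B) R is not reflexive (not s R s), so the schema fails here.
(C) R is reflexive (each world relates to itself), so the schema is valid here.
(D) R is not reflexive (not t R t), so the schema fails here.

A, B, D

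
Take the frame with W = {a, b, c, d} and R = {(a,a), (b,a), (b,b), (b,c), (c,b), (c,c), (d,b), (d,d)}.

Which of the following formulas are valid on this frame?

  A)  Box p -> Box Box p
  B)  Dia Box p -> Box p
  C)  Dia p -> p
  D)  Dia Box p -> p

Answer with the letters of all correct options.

R is not symmetric: b R a but not a R b.
R is not transitive: c R b and b R a but not c R a.
R is not euclidean: b R a and b R b but not a R b.
R is not a subset of the identity: b R a with b ≠ a.
(A) Box p -> Box Box p is axiom 4; it is valid on a frame exactly when R is transitive. R is not transitive, so not valid.
(B) Dia Box p -> Box p is the dual of axiom 5, which corresponds to the euclidean property. R is not euclidean — not valid.
(C) Dia p -> p (the converse of T) corresponds to R being a subset of the identity. Here R ⊄ identity, so not valid.
(D) Dia Box p -> p is the dual of axiom B; it is valid on a frame exactly when R is symmetric. R is not symmetric, so not valid.

none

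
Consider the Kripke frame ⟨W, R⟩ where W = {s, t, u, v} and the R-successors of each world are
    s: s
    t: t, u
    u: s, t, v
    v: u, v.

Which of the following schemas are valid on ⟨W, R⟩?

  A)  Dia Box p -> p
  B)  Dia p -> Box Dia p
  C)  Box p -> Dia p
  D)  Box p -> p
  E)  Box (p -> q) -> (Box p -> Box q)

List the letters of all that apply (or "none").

C, E

R is not reflexive: not u R u.
R is not symmetric: u R s but not s R u.
R is not euclidean: u R s and u R t but not s R t.
R is serial: every world has an R-successor.
(A) Dia Box p -> p (the dual of axiom B) characterises the symmetric frames. R is not symmetric — not valid.
(B) Dia p -> Box Dia p is axiom 5, which corresponds to the euclidean property. R is not euclidean — not valid.
(C) Box p -> Dia p is axiom D, which corresponds to seriality. R is serial — valid.
(D) Box p -> p is axiom T; it is valid on a frame exactly when R is reflexive. R is not reflexive, so not valid.
(E) Box (p -> q) -> (Box p -> Box q) is the K axiom; it holds on all frames — valid.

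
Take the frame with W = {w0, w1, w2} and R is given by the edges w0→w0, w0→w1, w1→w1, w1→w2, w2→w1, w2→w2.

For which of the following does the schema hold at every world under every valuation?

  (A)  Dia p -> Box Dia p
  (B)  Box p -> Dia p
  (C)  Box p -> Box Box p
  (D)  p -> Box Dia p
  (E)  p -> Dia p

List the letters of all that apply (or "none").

B, E

R is reflexive: each world relates to itself.
R is not symmetric: w0 R w1 but not w1 R w0.
R is not transitive: w0 R w1 and w1 R w2 but not w0 R w2.
R is not euclidean: w0 R w1 and w0 R w0 but not w1 R w0.
R is serial: every world has an R-successor.
(A) Dia p -> Box Dia p is axiom 5; it is valid on a frame exactly when R is euclidean. R is not euclidean, so not valid.
(B) Box p -> Dia p is axiom D, which corresponds to seriality. R is serial — valid.
(C) axiom 4: valid iff R is transitive. R is not transitive — not valid.
(D) p -> Box Dia p (axiom B) characterises the symmetric frames. R is not symmetric — not valid.
(E) the dual of axiom T: valid iff R is reflexive. R is reflexive — valid.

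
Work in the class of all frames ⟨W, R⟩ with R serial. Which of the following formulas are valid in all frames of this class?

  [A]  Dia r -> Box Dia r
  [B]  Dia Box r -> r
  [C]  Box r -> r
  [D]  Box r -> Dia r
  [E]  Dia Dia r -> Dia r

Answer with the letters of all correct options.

D

(A) Dia r -> Box Dia r is axiom 5, which corresponds to the euclidean property. Such an R need not be euclidean — not valid.
(B) Dia Box r -> r is the dual of axiom B, which corresponds to symmetry. Such an R need not be symmetric — not valid.
(C) Box r -> r (axiom T) characterises the reflexive frames. Such an R need not be reflexive — not valid.
(D) axiom D: valid iff R is serial. Every such R is serial — valid.
(E) Dia Dia r -> Dia r is the dual of axiom 4; it is valid on a frame exactly when R is transitive. Such an R need not be transitive, so not valid.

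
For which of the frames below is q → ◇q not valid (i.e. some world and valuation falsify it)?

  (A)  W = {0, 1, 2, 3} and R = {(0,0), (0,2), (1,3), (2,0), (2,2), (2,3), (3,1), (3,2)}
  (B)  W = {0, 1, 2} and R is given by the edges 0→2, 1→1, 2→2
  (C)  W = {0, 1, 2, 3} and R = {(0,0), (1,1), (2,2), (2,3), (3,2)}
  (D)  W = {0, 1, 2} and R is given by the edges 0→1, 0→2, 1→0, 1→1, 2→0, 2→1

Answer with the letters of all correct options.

The schema q → ◇q is the dual of axiom T; it is valid on a frame iff R is reflexive.
(A) R is not reflexive (not 1 R 1), so the schema fails here.
(B) R is not reflexive (not 0 R 0), so the schema fails here.
(C) R is not reflexive (not 3 R 3), so the schema fails here.
(D) R is not reflexive (not 0 R 0), so the schema fails here.

A, B, C, D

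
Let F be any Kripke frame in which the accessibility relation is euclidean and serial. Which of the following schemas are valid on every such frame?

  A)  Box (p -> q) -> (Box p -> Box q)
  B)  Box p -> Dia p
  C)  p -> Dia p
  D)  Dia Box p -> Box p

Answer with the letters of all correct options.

(A) this is just K, valid on every normal frame.
(B) Box p -> Dia p is axiom D, which corresponds to seriality. Every such R is serial — valid.
(C) p -> Dia p (the dual of axiom T) characterises the reflexive frames. Such an R need not be reflexive — not valid.
(D) Dia Box p -> Box p is the dual of axiom 5; it is valid on a frame exactly when R is euclidean. Every such R is euclidean, so valid.

A, B, D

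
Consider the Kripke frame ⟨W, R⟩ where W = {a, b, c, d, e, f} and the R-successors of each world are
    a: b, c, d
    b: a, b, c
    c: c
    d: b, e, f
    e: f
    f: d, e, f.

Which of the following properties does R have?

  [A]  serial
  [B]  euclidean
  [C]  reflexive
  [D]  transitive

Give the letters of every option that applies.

(A) serial: every world has an R-successor.
(B) not euclidean: a R b and a R d but not b R d.
(C) not reflexive: not a R a.
(D) not transitive: a R b and b R a but not a R a.

A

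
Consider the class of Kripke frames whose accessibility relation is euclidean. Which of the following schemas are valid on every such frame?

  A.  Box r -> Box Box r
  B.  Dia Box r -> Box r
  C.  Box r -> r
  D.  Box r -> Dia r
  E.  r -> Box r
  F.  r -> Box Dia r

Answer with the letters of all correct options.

(A) Box r -> Box Box r is axiom 4, which corresponds to transitivity. Such an R need not be transitive — not valid.
(B) Dia Box r -> Box r is the dual of axiom 5, which corresponds to the euclidean property. Every such R is euclidean — valid.
(C) axiom T: valid iff R is reflexive. Such an R need not be reflexive — not valid.
(D) Box r -> Dia r is axiom D, which corresponds to seriality. Such an R need not be serial — not valid.
(E) r -> Box r is equivalent to ◇p→p; it holds exactly when R ⊆ identity. Such an R need not be a subset of the identity — not valid.
(F) axiom B: valid iff R is symmetric. Such an R need not be symmetric — not valid.

B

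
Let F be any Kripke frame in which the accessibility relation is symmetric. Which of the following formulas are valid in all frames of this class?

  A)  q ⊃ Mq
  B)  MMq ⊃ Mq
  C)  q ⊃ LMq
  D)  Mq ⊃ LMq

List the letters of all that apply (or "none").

C

(A) q ⊃ Mq is the dual of axiom T; it is valid on a frame exactly when R is reflexive. Such an R need not be reflexive, so not valid.
(B) the dual of axiom 4: valid iff R is transitive. Such an R need not be transitive — not valid.
(C) axiom B: valid iff R is symmetric. Every such R is symmetric — valid.
(D) Mq ⊃ LMq is axiom 5, which corresponds to the euclidean property. Such an R need not be euclidean — not valid.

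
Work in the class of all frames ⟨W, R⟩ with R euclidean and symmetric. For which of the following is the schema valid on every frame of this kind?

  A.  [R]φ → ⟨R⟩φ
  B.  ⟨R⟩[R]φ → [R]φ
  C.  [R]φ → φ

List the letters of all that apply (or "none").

A symmetric euclidean relation is transitive (uRv and vRw give vRu by symmetry, then uRw by the euclidean condition, applied at v).
(A) axiom D: valid iff R is serial. Such an R need not be serial — not valid.
(B) ⟨R⟩[R]φ → [R]φ is the dual of axiom 5; it is valid on a frame exactly when R is euclidean. Every such R is euclidean, so valid.
(C) [R]φ → φ (axiom T) characterises the reflexive frames. Such an R need not be reflexive — not valid.

B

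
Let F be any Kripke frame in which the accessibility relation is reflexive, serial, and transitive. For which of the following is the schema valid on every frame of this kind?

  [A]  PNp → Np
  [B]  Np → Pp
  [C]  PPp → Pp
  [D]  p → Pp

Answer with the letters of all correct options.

B, C, D

(A) PNp → Np is the dual of axiom 5, which corresponds to the euclidean property. Such an R need not be euclidean — not valid.
(B) axiom D: valid iff R is serial. Every such R is serial — valid.
(C) PPp → Pp (the dual of axiom 4) characterises the transitive frames. Every such R is transitive — valid.
(D) p → Pp is the dual of axiom T, which corresponds to reflexivity. Every such R is reflexive — valid.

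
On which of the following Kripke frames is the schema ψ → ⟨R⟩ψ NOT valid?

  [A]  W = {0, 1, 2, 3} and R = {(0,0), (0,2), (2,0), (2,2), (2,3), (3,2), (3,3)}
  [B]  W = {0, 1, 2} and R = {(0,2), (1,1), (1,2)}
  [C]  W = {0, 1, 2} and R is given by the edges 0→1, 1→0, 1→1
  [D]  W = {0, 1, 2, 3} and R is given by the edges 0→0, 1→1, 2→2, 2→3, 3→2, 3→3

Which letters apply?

A, B, C

The schema ψ → ⟨R⟩ψ is the dual of axiom T; it is valid on a frame iff R is reflexive.
(A) R is not reflexive (not 1 R 1), so the schema fails here.
(B) R is not reflexive (not 0 R 0), so the schema fails here.
(C) R is not reflexive (not 0 R 0), so the schema fails here.
(D) R is reflexive (each world relates to itself), so the schema is valid here.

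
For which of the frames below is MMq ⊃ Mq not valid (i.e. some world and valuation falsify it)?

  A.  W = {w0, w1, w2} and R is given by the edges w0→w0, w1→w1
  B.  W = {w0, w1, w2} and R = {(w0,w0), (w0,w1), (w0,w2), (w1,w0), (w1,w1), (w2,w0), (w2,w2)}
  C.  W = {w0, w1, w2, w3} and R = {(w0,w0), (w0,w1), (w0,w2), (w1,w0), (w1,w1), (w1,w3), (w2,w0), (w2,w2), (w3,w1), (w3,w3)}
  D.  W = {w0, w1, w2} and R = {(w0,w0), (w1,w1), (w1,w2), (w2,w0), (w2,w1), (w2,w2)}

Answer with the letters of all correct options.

The schema MMq ⊃ Mq is the dual of axiom 4; it is valid on a frame iff R is transitive.
(A) R is transitive (R is closed under composition), so the schema is valid here.
(B) R is not transitive (w1 R w0 and w0 R w2 but not w1 R w2), so the schema fails here.
(C) R is not transitive (w0 R w1 and w1 R w3 but not w0 R w3), so the schema fails here.
(D) R is not transitive (w1 R w2 and w2 R w0 but not w1 R w0), so the schema fails here.

B, C, D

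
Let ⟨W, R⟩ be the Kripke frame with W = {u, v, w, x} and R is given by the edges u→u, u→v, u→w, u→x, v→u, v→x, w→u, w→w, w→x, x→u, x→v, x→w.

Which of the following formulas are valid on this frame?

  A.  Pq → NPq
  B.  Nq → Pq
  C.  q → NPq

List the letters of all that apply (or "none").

B, C

R is symmetric: every R-edge is matched by its reverse.
R is not euclidean: u R v and u R w but not v R w.
R is serial: every world has an R-successor.
(A) Pq → NPq (axiom 5) characterises the euclidean frames. R is not euclidean — not valid.
(B) axiom D: valid iff R is serial. R is serial — valid.
(C) q → NPq is axiom B, which corresponds to symmetry. R is symmetric — valid.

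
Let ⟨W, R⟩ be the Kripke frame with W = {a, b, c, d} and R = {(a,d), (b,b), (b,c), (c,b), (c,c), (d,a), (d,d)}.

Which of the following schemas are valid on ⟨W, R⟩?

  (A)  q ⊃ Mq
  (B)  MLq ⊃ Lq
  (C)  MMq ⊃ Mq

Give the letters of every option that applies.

none

R is not reflexive: not a R a.
R is not transitive: a R d and d R a but not a R a.
R is not euclidean: d R a and d R a but not a R a.
(A) q ⊃ Mq (the dual of axiom T) characterises the reflexive frames. R is not reflexive — not valid.
(B) MLq ⊃ Lq is the dual of axiom 5, which corresponds to the euclidean property. R is not euclidean — not valid.
(C) the dual of axiom 4: valid iff R is transitive. R is not transitive — not valid.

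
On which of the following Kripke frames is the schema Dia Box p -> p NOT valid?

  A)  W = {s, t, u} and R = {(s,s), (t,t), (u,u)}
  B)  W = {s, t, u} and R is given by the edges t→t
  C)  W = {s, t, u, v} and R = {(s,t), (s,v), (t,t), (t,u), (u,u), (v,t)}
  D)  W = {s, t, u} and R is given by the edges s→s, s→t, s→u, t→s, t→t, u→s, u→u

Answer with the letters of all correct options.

C

The schema Dia Box p -> p is the dual of axiom B; it is valid on a frame iff R is symmetric.
(A) R is symmetric (every R-edge is matched by its reverse), so the schema is valid here.
(B) R is symmetric (every R-edge is matched by its reverse), so the schema is valid here.
(C) R is not symmetric (s R t but not t R s), so the schema fails here.
(D) R is symmetric (every R-edge is matched by its reverse), so the schema is valid here.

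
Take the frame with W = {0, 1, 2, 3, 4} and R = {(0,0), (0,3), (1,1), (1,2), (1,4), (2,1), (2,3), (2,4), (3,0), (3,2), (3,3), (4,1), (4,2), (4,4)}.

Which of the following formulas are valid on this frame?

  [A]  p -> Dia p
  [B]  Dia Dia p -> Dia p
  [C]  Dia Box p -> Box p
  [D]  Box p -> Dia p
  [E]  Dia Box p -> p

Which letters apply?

D, E

R is not reflexive: not 2 R 2.
R is symmetric: every R-edge is matched by its reverse.
R is not transitive: 0 R 3 and 3 R 2 but not 0 R 2.
R is not euclidean: 2 R 1 and 2 R 3 but not 1 R 3.
R is serial: every world has an R-successor.
(A) p -> Dia p is the dual of axiom T; it is valid on a frame exactly when R is reflexive. R is not reflexive, so not valid.
(B) Dia Dia p -> Dia p (the dual of axiom 4) characterises the transitive frames. R is not transitive — not valid.
(C) Dia Box p -> Box p is the dual of axiom 5, which corresponds to the euclidean property. R is not euclidean — not valid.
(D) Box p -> Dia p is axiom D; it is valid on a frame exactly when R is serial. R is serial, so valid.
(E) Dia Box p -> p is the dual of axiom B, which corresponds to symmetry. R is symmetric — valid.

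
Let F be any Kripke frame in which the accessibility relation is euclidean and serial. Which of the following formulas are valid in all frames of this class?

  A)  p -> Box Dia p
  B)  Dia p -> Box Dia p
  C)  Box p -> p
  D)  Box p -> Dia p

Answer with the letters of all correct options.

(A) p -> Box Dia p is axiom B; it is valid on a frame exactly when R is symmetric. Such an R need not be symmetric, so not valid.
(B) axiom 5: valid iff R is euclidean. Every such R is euclidean — valid.
(C) Box p -> p (axiom T) characterises the reflexive frames. Such an R need not be reflexive — not valid.
(D) axiom D: valid iff R is serial. Every such R is serial — valid.

B, D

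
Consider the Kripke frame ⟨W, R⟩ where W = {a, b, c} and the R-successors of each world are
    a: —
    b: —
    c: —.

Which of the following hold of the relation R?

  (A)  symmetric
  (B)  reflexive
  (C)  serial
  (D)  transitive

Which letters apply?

(A) symmetric: every R-edge is matched by its reverse.
(B) not reflexive: not a R a.
(C) not serial: a has no R-successor.
(D) transitive: R is closed under composition.

A, D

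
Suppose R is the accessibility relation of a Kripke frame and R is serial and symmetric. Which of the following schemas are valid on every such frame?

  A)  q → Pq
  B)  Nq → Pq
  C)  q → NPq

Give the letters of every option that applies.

(A) the dual of axiom T: valid iff R is reflexive. Such an R need not be reflexive — not valid.
(B) Nq → Pq (axiom D) characterises the serial frames. Every such R is serial — valid.
(C) q → NPq (axiom B) characterises the symmetric frames. Every such R is symmetric — valid.

B, C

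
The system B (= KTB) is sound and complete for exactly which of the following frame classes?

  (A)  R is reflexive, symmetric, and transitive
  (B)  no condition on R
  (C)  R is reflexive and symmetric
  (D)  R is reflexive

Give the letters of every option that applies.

(A) this class determines S5, not B (= KTB).
(B) this class determines K, not B (= KTB).
(C) B (= KTB) is sound and complete for exactly this class.
(D) this class determines T (= KT), not B (= KTB).

C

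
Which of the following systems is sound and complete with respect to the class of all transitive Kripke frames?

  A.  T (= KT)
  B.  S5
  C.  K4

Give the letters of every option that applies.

(A) T (= KT) is determined by the class of reflexive frames.
(B) S5 is determined by the class of reflexive, symmetric, and transitive frames.
(C) K4 is determined by exactly this class.

C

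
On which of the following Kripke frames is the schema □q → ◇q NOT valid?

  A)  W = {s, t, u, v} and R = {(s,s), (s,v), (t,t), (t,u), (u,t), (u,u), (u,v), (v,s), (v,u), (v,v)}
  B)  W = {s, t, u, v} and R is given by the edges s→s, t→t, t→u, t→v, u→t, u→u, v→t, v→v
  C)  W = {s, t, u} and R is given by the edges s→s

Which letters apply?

C

The schema □q → ◇q is axiom D; it is valid on a frame iff R is serial.
(A) R is serial (every world has an R-successor), so the schema is valid here.
(B) R is serial (every world has an R-successor), so the schema is valid here.
(C) R is not serial (t has no R-successor), so the schema fails here.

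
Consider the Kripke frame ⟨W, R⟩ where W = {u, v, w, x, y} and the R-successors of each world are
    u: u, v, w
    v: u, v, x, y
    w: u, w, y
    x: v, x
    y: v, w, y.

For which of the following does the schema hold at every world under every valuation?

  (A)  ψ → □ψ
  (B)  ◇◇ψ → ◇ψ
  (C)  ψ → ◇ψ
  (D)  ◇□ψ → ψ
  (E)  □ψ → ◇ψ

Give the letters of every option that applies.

R is reflexive: each world relates to itself.
R is symmetric: every R-edge is matched by its reverse.
R is not transitive: u R v and v R x but not u R x.
R is serial: every world has an R-successor.
R is not a subset of the identity: u R v with u ≠ v.
(A) ψ → □ψ is equivalent to ◇p→p; it holds exactly when R ⊆ identity. Here R ⊄ identity — not valid.
(B) ◇◇ψ → ◇ψ is the dual of axiom 4, which corresponds to transitivity. R is not transitive — not valid.
(C) ψ → ◇ψ is the dual of axiom T, which corresponds to reflexivity. R is reflexive — valid.
(D) ◇□ψ → ψ (the dual of axiom B) characterises the symmetric frames. R is symmetric — valid.
(E) axiom D: valid iff R is serial. R is serial — valid.

C, D, E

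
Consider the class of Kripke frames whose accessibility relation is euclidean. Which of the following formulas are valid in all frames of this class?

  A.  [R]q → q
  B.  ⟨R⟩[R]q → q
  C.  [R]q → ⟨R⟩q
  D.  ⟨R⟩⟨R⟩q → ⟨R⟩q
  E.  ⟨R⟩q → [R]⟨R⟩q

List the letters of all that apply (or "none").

(A) [R]q → q (axiom T) characterises the reflexive frames. Such an R need not be reflexive — not valid.
(B) ⟨R⟩[R]q → q is the dual of axiom B; it is valid on a frame exactly when R is symmetric. Such an R need not be symmetric, so not valid.
(C) [R]q → ⟨R⟩q (axiom D) characterises the serial frames. Such an R need not be serial — not valid.
(D) ⟨R⟩⟨R⟩q → ⟨R⟩q is the dual of axiom 4, which corresponds to transitivity. Such an R need not be transitive — not valid.
(E) ⟨R⟩q → [R]⟨R⟩q (axiom 5) characterises the euclidean frames. Every such R is euclidean — valid.

E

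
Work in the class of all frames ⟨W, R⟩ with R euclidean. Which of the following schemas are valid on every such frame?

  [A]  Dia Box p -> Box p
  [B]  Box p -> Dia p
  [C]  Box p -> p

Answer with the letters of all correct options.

(A) the dual of axiom 5: valid iff R is euclidean. Every such R is euclidean — valid.
(B) axiom D: valid iff R is serial. Such an R need not be serial — not valid.
(C) Box p -> p is axiom T, which corresponds to reflexivity. Such an R need not be reflexive — not valid.

A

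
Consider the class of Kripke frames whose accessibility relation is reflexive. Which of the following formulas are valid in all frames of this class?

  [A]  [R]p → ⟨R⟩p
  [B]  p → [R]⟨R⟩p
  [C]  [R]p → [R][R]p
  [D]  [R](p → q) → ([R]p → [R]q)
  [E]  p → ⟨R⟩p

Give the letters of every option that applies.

A reflexive relation is serial.
(A) [R]p → ⟨R⟩p is axiom D; it is valid on a frame exactly when R is serial. Every such R is serial, so valid.
(B) p → [R]⟨R⟩p (axiom B) characterises the symmetric frames. Such an R need not be symmetric — not valid.
(C) [R]p → [R][R]p (axiom 4) characterises the transitive frames. Such an R need not be transitive — not valid.
(D) this is just K, valid on every normal frame.
(E) p → ⟨R⟩p is the dual of axiom T; it is valid on a frame exactly when R is reflexive. Every such R is reflexive, so valid.

A, D, E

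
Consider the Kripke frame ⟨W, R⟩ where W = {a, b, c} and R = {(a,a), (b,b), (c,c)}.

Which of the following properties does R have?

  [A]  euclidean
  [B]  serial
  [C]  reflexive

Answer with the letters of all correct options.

(A) euclidean: any two R-successors of the same world are R-related.
(B) serial: every world has an R-successor.
(C) reflexive: each world relates to itself.

A, B, C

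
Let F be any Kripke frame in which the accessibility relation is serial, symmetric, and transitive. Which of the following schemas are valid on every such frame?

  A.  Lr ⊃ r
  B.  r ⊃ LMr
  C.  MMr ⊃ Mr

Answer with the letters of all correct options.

A serial symmetric transitive relation is reflexive (take any v with uRv; symmetry gives vRu and transitivity gives uRu), hence an equivalence relation.
(A) axiom T: valid iff R is reflexive. Every such R is reflexive — valid.
(B) r ⊃ LMr is axiom B, which corresponds to symmetry. Every such R is symmetric — valid.
(C) MMr ⊃ Mr is the dual of axiom 4, which corresponds to transitivity. Every such R is transitive — valid.

A, B, C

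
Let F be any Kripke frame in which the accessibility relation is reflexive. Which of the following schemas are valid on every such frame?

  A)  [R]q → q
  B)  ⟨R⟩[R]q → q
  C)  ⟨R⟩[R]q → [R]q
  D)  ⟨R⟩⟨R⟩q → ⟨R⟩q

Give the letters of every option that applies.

A reflexive relation is serial.
(A) axiom T: valid iff R is reflexive. Every such R is reflexive — valid.
(B) ⟨R⟩[R]q → q is the dual of axiom B; it is valid on a frame exactly when R is symmetric. Such an R need not be symmetric, so not valid.
(C) ⟨R⟩[R]q → [R]q is the dual of axiom 5; it is valid on a frame exactly when R is euclidean. Such an R need not be euclidean, so not valid.
(D) the dual of axiom 4: valid iff R is transitive. Such an R need not be transitive — not valid.

A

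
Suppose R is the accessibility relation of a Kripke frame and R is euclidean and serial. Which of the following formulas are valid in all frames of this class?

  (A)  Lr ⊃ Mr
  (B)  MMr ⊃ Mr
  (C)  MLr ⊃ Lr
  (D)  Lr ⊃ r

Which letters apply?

A, C

(A) axiom D: valid iff R is serial. Every such R is serial — valid.
(B) MMr ⊃ Mr (the dual of axiom 4) characterises the transitive frames. Such an R need not be transitive — not valid.
(C) MLr ⊃ Lr is the dual of axiom 5, which corresponds to the euclidean property. Every such R is euclidean — valid.
(D) Lr ⊃ r is axiom T, which corresponds to reflexivity. Such an R need not be reflexive — not valid.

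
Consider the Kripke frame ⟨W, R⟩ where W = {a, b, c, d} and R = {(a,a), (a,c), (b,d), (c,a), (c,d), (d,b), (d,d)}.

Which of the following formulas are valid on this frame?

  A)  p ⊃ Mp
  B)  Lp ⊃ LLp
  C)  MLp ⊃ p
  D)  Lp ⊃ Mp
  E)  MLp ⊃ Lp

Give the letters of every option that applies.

D

R is not reflexive: not b R b.
R is not symmetric: c R d but not d R c.
R is not transitive: a R c and c R d but not a R d.
R is not euclidean: c R a and c R d but not a R d.
R is serial: every world has an R-successor.
(A) p ⊃ Mp (the dual of axiom T) characterises the reflexive frames. R is not reflexive — not valid.
(B) Lp ⊃ LLp is axiom 4, which corresponds to transitivity. R is not transitive — not valid.
(C) MLp ⊃ p is the dual of axiom B, which corresponds to symmetry. R is not symmetric — not valid.
(D) axiom D: valid iff R is serial. R is serial — valid.
(E) MLp ⊃ Lp (the dual of axiom 5) characterises the euclidean frames. R is not euclidean — not valid.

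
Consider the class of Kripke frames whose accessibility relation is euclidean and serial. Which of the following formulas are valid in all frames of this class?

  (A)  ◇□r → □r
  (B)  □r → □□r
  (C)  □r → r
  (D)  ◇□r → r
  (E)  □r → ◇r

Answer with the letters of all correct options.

(A) the dual of axiom 5: valid iff R is euclidean. Every such R is euclidean — valid.
(B) □r → □□r is axiom 4, which corresponds to transitivity. Such an R need not be transitive — not valid.
(C) axiom T: valid iff R is reflexive. Such an R need not be reflexive — not valid.
(D) ◇□r → r (the dual of axiom B) characterises the symmetric frames. Such an R need not be symmetric — not valid.
(E) □r → ◇r (axiom D) characterises the serial frames. Every such R is serial — valid.

A, E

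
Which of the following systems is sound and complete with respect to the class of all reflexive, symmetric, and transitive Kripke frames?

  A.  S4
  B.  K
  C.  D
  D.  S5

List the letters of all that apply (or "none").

(A) S4 is determined by the class of reflexive and transitive frames.
(B) K is determined by the class of arbitrary frames.
(C) D is determined by the class of serial frames.
(D) S5 is determined by exactly this class.

D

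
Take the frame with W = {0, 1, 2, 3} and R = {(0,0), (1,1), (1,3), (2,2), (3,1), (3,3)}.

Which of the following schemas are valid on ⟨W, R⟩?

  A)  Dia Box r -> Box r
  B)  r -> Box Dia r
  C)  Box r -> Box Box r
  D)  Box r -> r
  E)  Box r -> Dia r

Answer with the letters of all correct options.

A, B, C, D, E

R is reflexive: each world relates to itself.
R is symmetric: every R-edge is matched by its reverse.
R is transitive: R is closed under composition.
R is euclidean: any two R-successors of the same world are R-related.
R is serial: every world has an R-successor.
(A) Dia Box r -> Box r is the dual of axiom 5; it is valid on a frame exactly when R is euclidean. R is euclidean, so valid.
(B) axiom B: valid iff R is symmetric. R is symmetric — valid.
(C) axiom 4: valid iff R is transitive. R is transitive — valid.
(D) Box r -> r is axiom T, which corresponds to reflexivity. R is reflexive — valid.
(E) Box r -> Dia r is axiom D; it is valid on a frame exactly when R is serial. R is serial, so valid.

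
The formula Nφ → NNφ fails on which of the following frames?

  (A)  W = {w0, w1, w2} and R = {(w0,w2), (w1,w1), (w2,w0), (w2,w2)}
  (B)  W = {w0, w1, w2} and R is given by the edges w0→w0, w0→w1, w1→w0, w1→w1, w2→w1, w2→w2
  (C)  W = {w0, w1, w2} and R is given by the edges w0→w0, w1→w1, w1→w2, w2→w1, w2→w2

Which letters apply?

The schema Nφ → NNφ is axiom 4; it is valid on a frame iff R is transitive.
(A) R is not transitive (w0 R w2 and w2 R w0 but not w0 R w0), so the schema fails here.
(B) R is not transitive (w2 R w1 and w1 R w0 but not w2 R w0), so the schema fails here.
(C) R is transitive (R is closed under composition), so the schema is valid here.

A, B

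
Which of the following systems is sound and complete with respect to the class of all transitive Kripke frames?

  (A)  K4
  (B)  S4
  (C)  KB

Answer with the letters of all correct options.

(A) K4 is determined by exactly this class.
(B) S4 is determined by the class of reflexive and transitive frames.
(C) KB is determined by the class of symmetric frames.

A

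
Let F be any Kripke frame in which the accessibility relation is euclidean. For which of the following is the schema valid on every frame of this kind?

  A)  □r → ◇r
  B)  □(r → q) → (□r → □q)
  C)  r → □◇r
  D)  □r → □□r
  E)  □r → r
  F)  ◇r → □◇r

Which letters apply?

(A) □r → ◇r (axiom D) characterises the serial frames. Such an R need not be serial — not valid.
(B) □(r → q) → (□r → □q) is axiom K, valid on every Kripke frame — valid.
(C) axiom B: valid iff R is symmetric. Such an R need not be symmetric — not valid.
(D) □r → □□r (axiom 4) characterises the transitive frames. Such an R need not be transitive — not valid.
(E) □r → r (axiom T) characterises the reflexive frames. Such an R need not be reflexive — not valid.
(F) ◇r → □◇r (axiom 5) characterises the euclidean frames. Every such R is euclidean — valid.

B, F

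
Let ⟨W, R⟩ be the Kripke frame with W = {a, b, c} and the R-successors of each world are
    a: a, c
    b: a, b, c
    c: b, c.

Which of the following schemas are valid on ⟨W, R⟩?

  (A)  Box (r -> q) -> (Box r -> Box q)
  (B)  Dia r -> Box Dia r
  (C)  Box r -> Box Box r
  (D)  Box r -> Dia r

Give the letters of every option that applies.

A, D

R is not transitive: a R c and c R b but not a R b.
R is not euclidean: a R c and a R a but not c R a.
R is serial: every world has an R-successor.
(A) this is just K, valid on every normal frame.
(B) Dia r -> Box Dia r is axiom 5, which corresponds to the euclidean property. R is not euclidean — not valid.
(C) Box r -> Box Box r is axiom 4, which corresponds to transitivity. R is not transitive — not valid.
(D) Box r -> Dia r is axiom D, which corresponds to seriality. R is serial — valid.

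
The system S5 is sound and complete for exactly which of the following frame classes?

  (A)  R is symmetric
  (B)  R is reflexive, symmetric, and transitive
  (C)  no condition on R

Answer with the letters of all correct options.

B

(A) this class determines KB, not S5.
(B) S5 is sound and complete for exactly this class.
(C) this class determines K, not S5.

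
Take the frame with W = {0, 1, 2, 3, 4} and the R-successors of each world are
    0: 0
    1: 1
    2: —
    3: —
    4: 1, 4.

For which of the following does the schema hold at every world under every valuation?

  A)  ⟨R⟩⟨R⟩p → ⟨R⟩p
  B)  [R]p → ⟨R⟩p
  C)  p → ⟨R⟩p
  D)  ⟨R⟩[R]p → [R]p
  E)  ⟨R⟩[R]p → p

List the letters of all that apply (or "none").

A

R is not reflexive: not 2 R 2.
R is not symmetric: 4 R 1 but not 1 R 4.
R is transitive: R is closed under composition.
R is not euclidean: 4 R 1 and 4 R 4 but not 1 R 4.
R is not serial: 2 has no R-successor.
(A) ⟨R⟩⟨R⟩p → ⟨R⟩p is the dual of axiom 4; it is valid on a frame exactly when R is transitive. R is transitive, so valid.
(B) [R]p → ⟨R⟩p is axiom D; it is valid on a frame exactly when R is serial. R is not serial, so not valid.
(C) p → ⟨R⟩p (the dual of axiom T) characterises the reflexive frames. R is not reflexive — not valid.
(D) ⟨R⟩[R]p → [R]p is the dual of axiom 5; it is valid on a frame exactly when R is euclidean. R is not euclidean, so not valid.
(E) the dual of axiom B: valid iff R is symmetric. R is not symmetric — not valid.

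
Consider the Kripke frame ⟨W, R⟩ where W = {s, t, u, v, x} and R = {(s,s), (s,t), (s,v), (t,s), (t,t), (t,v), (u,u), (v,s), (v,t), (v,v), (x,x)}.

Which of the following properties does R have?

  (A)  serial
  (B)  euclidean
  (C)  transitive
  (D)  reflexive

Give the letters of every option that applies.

(A) serial: every world has an R-successor.
(B) euclidean: any two R-successors of the same world are R-related.
(C) transitive: R is closed under composition.
(D) reflexive: each world relates to itself.

A, B, C, D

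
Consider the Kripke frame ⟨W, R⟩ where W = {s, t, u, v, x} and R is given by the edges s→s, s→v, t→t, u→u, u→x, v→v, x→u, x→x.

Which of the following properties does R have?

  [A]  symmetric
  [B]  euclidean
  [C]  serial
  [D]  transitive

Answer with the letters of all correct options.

(A) not symmetric: s R v but not v R s.
(B) not euclidean: s R v and s R s but not v R s.
(C) serial: every world has an R-successor.
(D) transitive: R is closed under composition.

C, D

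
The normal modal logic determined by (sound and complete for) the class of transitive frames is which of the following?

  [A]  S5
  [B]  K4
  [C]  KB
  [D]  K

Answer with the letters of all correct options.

B

(A) S5 is determined by the class of reflexive, symmetric, and transitive frames.
(B) K4 is determined by exactly this class.
(C) KB is determined by the class of symmetric frames.
(D) K is determined by the class of arbitrary frames.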